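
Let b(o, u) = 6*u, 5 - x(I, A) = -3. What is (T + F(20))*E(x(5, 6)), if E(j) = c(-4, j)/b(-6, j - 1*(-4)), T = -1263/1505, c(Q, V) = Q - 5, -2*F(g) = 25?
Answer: 40151/24080 ≈ 1.6674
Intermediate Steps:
x(I, A) = 8 (x(I, A) = 5 - 1*(-3) = 5 + 3 = 8)
F(g) = -25/2 (F(g) = -½*25 = -25/2)
c(Q, V) = -5 + Q
T = -1263/1505 (T = -1263*1/1505 = -1263/1505 ≈ -0.83920)
E(j) = -9/(24 + 6*j) (E(j) = (-5 - 4)/((6*(j - 1*(-4)))) = -9*1/(6*(j + 4)) = -9*1/(6*(4 + j)) = -9/(24 + 6*j))
(T + F(20))*E(x(5, 6)) = (-1263/1505 - 25/2)*(-3/(8 + 2*8)) = -(-120453)/(3010*(8 + 16)) = -(-120453)/(3010*24) = -40151/3010*(-⅛) = 40151/24080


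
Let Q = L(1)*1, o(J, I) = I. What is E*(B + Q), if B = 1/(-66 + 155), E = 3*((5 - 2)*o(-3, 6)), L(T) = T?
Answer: 4860/89 ≈ 54.607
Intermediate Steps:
E = 54 (E = 3*((5 - 2)*6) = 3*(3*6) = 3*18 = 54)
B = 1/89 ≈ 0.011236
Q = 1 (Q = 1*1 = 1)
E*(B + Q) = 54*(1/89 + 1) = 54*(90/89) = 4860/89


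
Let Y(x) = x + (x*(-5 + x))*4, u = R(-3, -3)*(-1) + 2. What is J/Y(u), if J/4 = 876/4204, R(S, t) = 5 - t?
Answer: 146/45193 ≈ 0.0032306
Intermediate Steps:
u = -6 (u = (5 - 1*(-3))*(-1) + 2 = (5 + 3)*(-1) + 2 = 8*(-1) + 2 = -8 + 2 = -6)
J = 876/1051 (J = 4*(876/4204) = 4*(876*(1/4204)) = 4*(219/1051) = 876/1051 ≈ 0.83349)
Y(x) = x + 4*x*(-5 + x)
J/Y(u) = 876/(1051*((-6*(-19 + 4*(-6))))) = 876/(1051*((-6*(-19 - 24)))) = 876/(1051*((-6*(-43)))) = (876/1051)/258 = (876/1051)*(1/258) = 146/45193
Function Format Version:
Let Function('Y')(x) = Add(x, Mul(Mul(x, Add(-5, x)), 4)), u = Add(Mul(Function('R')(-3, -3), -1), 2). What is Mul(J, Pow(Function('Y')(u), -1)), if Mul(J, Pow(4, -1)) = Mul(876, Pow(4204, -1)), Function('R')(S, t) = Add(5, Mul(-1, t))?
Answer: Rational(146, 45193) ≈ 0.0032306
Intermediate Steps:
u = -6 (u = Add(Mul(Add(5, Mul(-1, -3)), -1), 2) = Add(Mul(Add(5, 3), -1), 2) = Add(Mul(8, -1), 2) = Add(-8, 2) = -6)
J = Rational(876, 1051) (J = Mul(4, Mul(876, Pow(4204, -1))) = Mul(4, Mul(876, Rational(1, 4204))) = Mul(4, Rational(219, 1051)) = Rational(876, 1051) ≈ 0.83349)
Function('Y')(x) = Add(x, Mul(4, x, Add(-5, x)))
Mul(J, Pow(Function('Y')(u), -1)) = Mul(Rational(876, 1051), Pow(Mul(-6, Add(-19, Mul(4, -6))), -1)) = Mul(Rational(876, 1051), Pow(Mul(-6, Add(-19, -24)), -1)) = Mul(Rational(876, 1051), Pow(Mul(-6, -43), -1)) = Mul(Rational(876, 1051), Pow(258, -1)) = Mul(Rational(876, 1051), Rational(1, 258)) = Rational(146, 45193)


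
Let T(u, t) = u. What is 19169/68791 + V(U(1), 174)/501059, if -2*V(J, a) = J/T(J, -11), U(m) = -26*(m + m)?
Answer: 19209531151/68936699338 ≈ 0.27865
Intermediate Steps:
U(m) = -52*m
V(J, a) = -½ (V(J, a) = -J/(2*J) = -½*1 = -½)
19169/68791 + V(U(1), 174)/501059 = 19169/68791 - ½/501059 = 19169*(1/68791) - ½*1/501059 = 19169/68791 - 1/1002118 = 19209531151/68936699338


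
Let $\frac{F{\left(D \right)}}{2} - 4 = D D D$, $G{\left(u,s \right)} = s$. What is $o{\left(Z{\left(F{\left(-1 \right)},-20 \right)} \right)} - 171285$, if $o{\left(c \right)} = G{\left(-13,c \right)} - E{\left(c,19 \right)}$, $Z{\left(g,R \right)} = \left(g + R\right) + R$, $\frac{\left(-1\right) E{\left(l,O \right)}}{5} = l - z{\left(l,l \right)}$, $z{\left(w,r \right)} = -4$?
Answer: $-171469$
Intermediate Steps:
$E{\left(l,O \right)} = -20 - 5 l$ ($E{\left(l,O \right)} = - 5 \left(l - -4\right) = - 5 \left(l + 4\right) = - 5 \left(4 + l\right) = -20 - 5 l$)
$F{\left(D \right)} = 8 + 2 D^{3}$ ($F{\left(D \right)} = 8 + 2 D D D = 8 + 2 D^{2} D = 8 + 2 D^{3}$)
$Z{\left(g,R \right)} = g + 2 R$ ($Z{\left(g,R \right)} = \left(R + g\right) + R = g + 2 R$)
$o{\left(c \right)} = 20 + 6 c$ ($o{\left(c \right)} = c - \left(-20 - 5 c\right) = c + \left(20 + 5 c\right) = 20 + 6 c$)
$o{\left(Z{\left(F{\left(-1 \right)},-20 \right)} \right)} - 171285 = \left(20 + 6 \left(\left(8 + 2 \left(-1\right)^{3}\right) + 2 \left(-20\right)\right)\right) - 171285 = \left(20 + 6 \left(\left(8 + 2 \left(-1\right)\right) - 40\right)\right) - 171285 = \left(20 + 6 \left(\left(8 - 2\right) - 40\right)\right) - 171285 = \left(20 + 6 \left(6 - 40\right)\right) - 171285 = \left(20 + 6 \left(-34\right)\right) - 171285 = \left(20 - 204\right) - 171285 = -184 - 171285 = -171469$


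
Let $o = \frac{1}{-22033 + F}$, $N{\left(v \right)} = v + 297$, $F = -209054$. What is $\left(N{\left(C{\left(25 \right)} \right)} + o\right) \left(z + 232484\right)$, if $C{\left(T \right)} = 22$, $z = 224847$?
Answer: $\frac{33712955908912}{231087} \approx 1.4589 \cdot 10^{8}$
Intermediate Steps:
$N{\left(v \right)} = 297 + v$
$o = - \frac{1}{231087}$ ($o = \frac{1}{-22033 - 209054} = \frac{1}{-231087} = - \frac{1}{231087} \approx -4.3274 \cdot 10^{-6}$)
$\left(N{\left(C{\left(25 \right)} \right)} + o\right) \left(z + 232484\right) = \left(\left(297 + 22\right) - \frac{1}{231087}\right) \left(224847 + 232484\right) = \left(319 - \frac{1}{231087}\right) 457331 = \frac{73716752}{231087} \cdot 457331 = \frac{33712955908912}{231087}$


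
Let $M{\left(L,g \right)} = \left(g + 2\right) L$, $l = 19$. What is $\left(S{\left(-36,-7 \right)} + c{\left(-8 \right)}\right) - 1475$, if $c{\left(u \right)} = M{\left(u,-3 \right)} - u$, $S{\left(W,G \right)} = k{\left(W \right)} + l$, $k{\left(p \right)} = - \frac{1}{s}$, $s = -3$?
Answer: $- \frac{4319}{3} \approx -1439.7$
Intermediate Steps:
$k{\left(p \right)} = \frac{1}{3}$ ($k{\left(p \right)} = - \frac{1}{-3} = \left(-1\right) \left(- \frac{1}{3}\right) = \frac{1}{3}$)
$S{\left(W,G \right)} = \frac{58}{3}$ ($S{\left(W,G \right)} = \frac{1}{3} + 19 = \frac{58}{3}$)
$M{\left(L,g \right)} = L \left(2 + g\right)$ ($M{\left(L,g \right)} = \left(2 + g\right) L = L \left(2 + g\right)$)
$c{\left(u \right)} = - 2 u$ ($c{\left(u \right)} = u \left(2 - 3\right) - u = u \left(-1\right) - u = - u - u = - 2 u$)
$\left(S{\left(-36,-7 \right)} + c{\left(-8 \right)}\right) - 1475 = \left(\frac{58}{3} - -16\right) - 1475 = \left(\frac{58}{3} + 16\right) - 1475 = \frac{106}{3} - 1475 = - \frac{4319}{3}$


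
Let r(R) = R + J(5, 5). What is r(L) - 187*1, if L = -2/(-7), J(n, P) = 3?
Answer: -1286/7 ≈ -183.71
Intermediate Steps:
L = 2/7 (L = -2*(-1/7) = 2/7 ≈ 0.28571)
r(R) = 3 + R (r(R) = R + 3 = 3 + R)
r(L) - 187*1 = (3 + 2/7) - 187*1 = 23/7 - 187 = -1286/7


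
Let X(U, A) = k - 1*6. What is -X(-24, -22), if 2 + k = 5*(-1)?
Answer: 13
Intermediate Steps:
k = -7 (k = -2 + 5*(-1) = -2 - 5 = -7)
X(U, A) = -13 (X(U, A) = -7 - 1*6 = -7 - 6 = -13)
-X(-24, -22) = -1*(-13) = 13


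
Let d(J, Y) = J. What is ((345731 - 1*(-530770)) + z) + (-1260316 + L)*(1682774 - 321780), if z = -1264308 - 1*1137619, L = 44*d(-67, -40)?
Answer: -1719296249842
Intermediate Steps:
L = -2948 (L = 44*(-67) = -2948)
z = -2401927 (z = -1264308 - 1137619 = -2401927)
((345731 - 1*(-530770)) + z) + (-1260316 + L)*(1682774 - 321780) = ((345731 - 1*(-530770)) - 2401927) + (-1260316 - 2948)*(1682774 - 321780) = ((345731 + 530770) - 2401927) - 1263264*1360994 = (876501 - 2401927) - 1719294724416 = -1525426 - 1719294724416 = -1719296249842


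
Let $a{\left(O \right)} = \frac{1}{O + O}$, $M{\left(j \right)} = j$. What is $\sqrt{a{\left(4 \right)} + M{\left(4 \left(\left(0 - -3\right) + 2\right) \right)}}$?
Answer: $\frac{\sqrt{322}}{4} \approx 4.4861$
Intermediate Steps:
$a{\left(O \right)} = \frac{1}{2 O}$
$\sqrt{a{\left(4 \right)} + M{\left(4 \left(\left(0 - -3\right) + 2\right) \right)}} = \sqrt{\frac{1}{2 \cdot 4} + 4 \left(\left(0 - -3\right) + 2\right)} = \sqrt{\frac{1}{2} \cdot \frac{1}{4} + 4 \left(\left(0 + 3\right) + 2\right)} = \sqrt{\frac{1}{8} + 4 \left(3 + 2\right)} = \sqrt{\frac{1}{8} + 4 \cdot 5} = \sqrt{\frac{1}{8} + 20} = \sqrt{\frac{161}{8}} = \frac{\sqrt{322}}{4}$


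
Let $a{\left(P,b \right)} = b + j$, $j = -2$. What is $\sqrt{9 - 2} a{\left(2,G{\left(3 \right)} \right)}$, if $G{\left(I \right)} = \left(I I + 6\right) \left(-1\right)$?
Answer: $- 17 \sqrt{7} \approx -44.978$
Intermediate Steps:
$G{\left(I \right)} = -6 - I^{2}$ ($G{\left(I \right)} = \left(I^{2} + 6\right) \left(-1\right) = \left(6 + I^{2}\right) \left(-1\right) = -6 - I^{2}$)
$a{\left(P,b \right)} = -2 + b$ ($a{\left(P,b \right)} = b - 2 = -2 + b$)
$\sqrt{9 - 2} a{\left(2,G{\left(3 \right)} \right)} = \sqrt{9 - 2} \left(-2 - 15\right) = \sqrt{7} \left(-2 - 15\right) = \sqrt{7} \left(-17\right) = - 17 \sqrt{7}$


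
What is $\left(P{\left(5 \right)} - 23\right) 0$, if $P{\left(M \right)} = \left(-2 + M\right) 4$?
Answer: $0$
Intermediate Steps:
$P{\left(M \right)} = -8 + 4 M$
$\left(P{\left(5 \right)} - 23\right) 0 = \left(\left(-8 + 4 \cdot 5\right) - 23\right) 0 = \left(\left(-8 + 20\right) - 23\right) 0 = \left(12 - 23\right) 0 = \left(-11\right) 0 = 0$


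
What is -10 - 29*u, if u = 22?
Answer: -648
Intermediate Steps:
-10 - 29*u = -10 - 29*22 = -10 - 638 = -648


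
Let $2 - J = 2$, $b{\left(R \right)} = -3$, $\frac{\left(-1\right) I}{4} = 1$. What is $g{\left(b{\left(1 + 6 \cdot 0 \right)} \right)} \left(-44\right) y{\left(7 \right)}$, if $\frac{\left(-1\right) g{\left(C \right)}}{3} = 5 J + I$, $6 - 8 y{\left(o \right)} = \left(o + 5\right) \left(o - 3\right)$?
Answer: $2772$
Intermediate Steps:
$I = -4$ ($I = \left(-4\right) 1 = -4$)
$y{\left(o \right)} = \frac{3}{4} - \frac{\left(-3 + o\right) \left(5 + o\right)}{8}$ ($y{\left(o \right)} = \frac{3}{4} - \frac{\left(o + 5\right) \left(o - 3\right)}{8} = \frac{3}{4} - \frac{\left(5 + o\right) \left(-3 + o\right)}{8} = \frac{3}{4} - \frac{\left(-3 + o\right) \left(5 + o\right)}{8}$)
$J = 0$ ($J = 2 - 2 = 0$)
$g{\left(C \right)} = 12$ ($g{\left(C \right)} = - 3 \left(5 \cdot 0 - 4\right) = - 3 \left(0 - 4\right) = \left(-3\right) \left(-4\right) = 12$)
$g{\left(b{\left(1 + 6 \cdot 0 \right)} \right)} \left(-44\right) y{\left(7 \right)} = 12 \left(-44\right) \left(\frac{21}{8} - \frac{7}{4} - \frac{7^{2}}{8}\right) = - 528 \left(\frac{21}{8} - \frac{7}{4} - \frac{49}{8}\right) = \left(-528\right) \left(- \frac{21}{4}\right) = 2772$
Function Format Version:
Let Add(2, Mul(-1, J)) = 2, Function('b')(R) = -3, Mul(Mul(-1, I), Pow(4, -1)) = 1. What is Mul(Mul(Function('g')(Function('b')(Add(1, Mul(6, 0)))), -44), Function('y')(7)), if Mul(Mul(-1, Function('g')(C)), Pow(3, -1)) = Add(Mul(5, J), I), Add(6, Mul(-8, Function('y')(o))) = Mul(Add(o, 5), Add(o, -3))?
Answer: 2772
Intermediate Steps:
I = -4 (I = Mul(-4, 1) = -4)
Function('y')(o) = Add(Rational(3, 4), Mul(Rational(-1, 8), Add(-3, o), Add(5, o))) (Function('y')(o) = Add(Rational(3, 4), Mul(Rational(-1, 8), Mul(Add(o, 5), Add(o, -3)))) = Add(Rational(3, 4), Mul(Rational(-1, 8), Mul(Add(5, o), Add(-3, o)))) = Add(Rational(3, 4), Mul(Rational(-1, 8), Mul(Add(-3, o), Add(5, o)))) = Add(Rational(3, 4), Mul(Rational(-1, 8), Add(-3, o), Add(5, o))))
J = 0 (J = Add(2, Mul(-1, 2)) = Add(2, -2) = 0)
Function('g')(C) = 12 (Function('g')(C) = Mul(-3, Add(Mul(5, 0), -4)) = Mul(-3, Add(0, -4)) = Mul(-3, -4) = 12)
Mul(Mul(Function('g')(Function('b')(Add(1, Mul(6, 0)))), -44), Function('y')(7)) = Mul(Mul(12, -44), Add(Rational(21, 8), Mul(Rational(-1, 4), 7), Mul(Rational(-1, 8), Pow(7, 2)))) = Mul(-528, Add(Rational(21, 8), Rational(-7, 4), Mul(Rational(-1, 8), 49))) = Mul(-528, Add(Rational(21, 8), Rational(-7, 4), Rational(-49, 8))) = Mul(-528, Rational(-21, 4)) = 2772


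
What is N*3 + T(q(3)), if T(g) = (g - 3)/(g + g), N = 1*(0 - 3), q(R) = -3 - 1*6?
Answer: -25/3 ≈ -8.3333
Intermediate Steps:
q(R) = -9 (q(R) = -3 - 6 = -9)
N = -3 (N = 1*(-3) = -3)
T(g) = (-3 + g)/(2*g) (T(g) = (-3 + g)/((2*g)) = (-3 + g)*(1/(2*g)) = (-3 + g)/(2*g))
N*3 + T(q(3)) = -3*3 + (½)*(-3 - 9)/(-9) = -9 + (½)*(-⅑)*(-12) = -9 + ⅔ = -25/3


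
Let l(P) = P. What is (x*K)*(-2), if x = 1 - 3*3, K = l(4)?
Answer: 64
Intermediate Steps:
K = 4
x = -8 (x = 1 - 9 = -8)
(x*K)*(-2) = -8*4*(-2) = -32*(-2) = 64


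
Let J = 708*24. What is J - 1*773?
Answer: 16219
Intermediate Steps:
J = 16992
J - 1*773 = 16992 - 1*773 = 16992 - 773 = 16219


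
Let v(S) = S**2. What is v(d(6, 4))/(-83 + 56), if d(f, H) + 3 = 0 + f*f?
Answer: -121/3 ≈ -40.333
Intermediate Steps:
d(f, H) = -3 + f**2 (d(f, H) = -3 + (0 + f*f) = -3 + (0 + f**2) = -3 + f**2)
v(d(6, 4))/(-83 + 56) = (-3 + 6**2)**2/(-83 + 56) = (-3 + 36)**2/(-27) = 33**2*(-1/27) = 1089*(-1/27) = -121/3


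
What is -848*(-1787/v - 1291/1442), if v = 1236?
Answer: 4294060/2163 ≈ 1985.2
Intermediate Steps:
-848*(-1787/v - 1291/1442) = -848*(-1787/1236 - 1291/1442) = -848*(-20255/8652) = 4294060/2163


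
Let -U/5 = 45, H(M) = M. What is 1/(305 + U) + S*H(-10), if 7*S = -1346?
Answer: 1076807/560 ≈ 1922.9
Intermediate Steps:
S = -1346/7 (S = (1/7)*(-1346) = -1346/7 ≈ -192.29)
U = -225 (U = -5*45 = -225)
1/(305 + U) + S*H(-10) = 1/(305 - 225) - 1346/7*(-10) = 1/80 + 13460/7 = 1076807/560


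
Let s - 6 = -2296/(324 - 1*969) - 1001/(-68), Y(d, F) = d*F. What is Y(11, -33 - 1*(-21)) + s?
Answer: -4724587/43860 ≈ -107.72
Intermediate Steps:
Y(d, F) = F*d
s = 1064933/43860 (s = 6 + (-2296/(324 - 1*969) - 1001/(-68)) = 6 + (-2296/(324 - 969) - 1001*(-1/68)) = 6 + (-2296/(-645) + 1001/68) = 6 + (-2296*(-1/645) + 1001/68) = 6 + (2296/645 + 1001/68) = 6 + 801773/43860 = 1064933/43860 ≈ 24.280)
Y(11, -33 - 1*(-21)) + s = (-33 - 1*(-21))*11 + 1064933/43860 = (-33 + 21)*11 + 1064933/43860 = -12*11 + 1064933/43860 = -132 + 1064933/43860 = -4724587/43860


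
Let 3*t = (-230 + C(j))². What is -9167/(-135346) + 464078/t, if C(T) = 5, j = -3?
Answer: 62965794113/2283963750 ≈ 27.569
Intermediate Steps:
t = 16875 (t = (-230 + 5)²/3 = (⅓)*(-225)² = (⅓)*50625 = 16875)
-9167/(-135346) + 464078/t = -9167/(-135346) + 464078/16875 = -9167*(-1/135346) + 464078*(1/16875) = 9167/135346 + 464078/16875 = 62965794113/2283963750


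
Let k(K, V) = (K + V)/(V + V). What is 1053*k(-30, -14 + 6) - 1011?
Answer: 11919/8 ≈ 1489.9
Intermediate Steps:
k(K, V) = (K + V)/(2*V) (k(K, V) = (K + V)/((2*V)) = (K + V)*(1/(2*V)) = (K + V)/(2*V))
1053*k(-30, -14 + 6) - 1011 = 1053*((-30 + (-14 + 6))/(2*(-14 + 6))) - 1011 = 1053*((1/2)*(-30 - 8)/(-8)) - 1011 = 1053*((1/2)*(-1/8)*(-38)) - 1011 = 1053*(19/8) - 1011 = 20007/8 - 1011 = 11919/8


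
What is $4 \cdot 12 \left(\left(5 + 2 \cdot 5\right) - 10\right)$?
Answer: $240$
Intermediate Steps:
$4 \cdot 12 \left(\left(5 + 2 \cdot 5\right) - 10\right) = 4 \cdot 12 \left(\left(5 + 10\right) - 10\right) = 4 \cdot 12 \left(15 - 10\right) = 4 \cdot 12 \cdot 5 = 4 \cdot 60 = 240$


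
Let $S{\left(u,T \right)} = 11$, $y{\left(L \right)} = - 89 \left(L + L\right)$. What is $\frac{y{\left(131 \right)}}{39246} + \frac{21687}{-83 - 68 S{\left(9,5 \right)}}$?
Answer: $- \frac{145084210}{5435571} \approx -26.692$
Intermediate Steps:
$y{\left(L \right)} = - 178 L$ ($y{\left(L \right)} = - 89 \cdot 2 L = - 178 L$)
$\frac{y{\left(131 \right)}}{39246} + \frac{21687}{-83 - 68 S{\left(9,5 \right)}} = \frac{\left(-178\right) 131}{39246} + \frac{21687}{-83 - 748} = \left(-23318\right) \frac{1}{39246} + \frac{21687}{-83 - 748} = - \frac{11659}{19623} + \frac{21687}{-831} = - \frac{11659}{19623} + 21687 \left(- \frac{1}{831}\right) = - \frac{11659}{19623} - \frac{7229}{277} = - \frac{145084210}{5435571}$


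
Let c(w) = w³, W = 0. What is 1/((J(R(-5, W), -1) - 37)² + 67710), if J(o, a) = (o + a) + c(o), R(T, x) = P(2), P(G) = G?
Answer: 1/68494 ≈ 1.4600e-5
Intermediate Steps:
R(T, x) = 2
J(o, a) = a + o + o³ (J(o, a) = (o + a) + o³ = (a + o) + o³ = a + o + o³)
1/((J(R(-5, W), -1) - 37)² + 67710) = 1/(((-1 + 2 + 2³) - 37)² + 67710) = 1/(((-1 + 2 + 8) - 37)² + 67710) = 1/((9 - 37)² + 67710) = 1/((-28)² + 67710) = 1/(784 + 67710) = 1/68494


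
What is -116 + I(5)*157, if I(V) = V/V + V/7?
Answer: 1072/7 ≈ 153.14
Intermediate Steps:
I(V) = 1 + V/7 (I(V) = 1 + V*(⅐) = 1 + V/7)
-116 + I(5)*157 = -116 + (1 + (⅐)*5)*157 = -116 + (1 + 5/7)*157 = -116 + (12/7)*157 = -116 + 1884/7 = 1072/7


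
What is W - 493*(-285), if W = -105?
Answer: 140400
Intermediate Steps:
W - 493*(-285) = -105 - 493*(-285) = -105 + 140505 = 140400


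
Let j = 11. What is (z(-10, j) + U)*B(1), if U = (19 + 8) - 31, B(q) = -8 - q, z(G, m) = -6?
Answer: 90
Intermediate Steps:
U = -4 (U = 27 - 31 = -4)
(z(-10, j) + U)*B(1) = (-6 - 4)*(-8 - 1*1) = -10*(-8 - 1) = -10*(-9) = 90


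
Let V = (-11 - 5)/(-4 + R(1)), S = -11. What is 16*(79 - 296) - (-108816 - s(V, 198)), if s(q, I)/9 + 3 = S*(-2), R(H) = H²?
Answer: 105515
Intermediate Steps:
V = 16/3 (V = (-11 - 5)/(-4 + 1²) = -16/(-4 + 1) = -16/(-3) = -⅓*(-16) = 16/3 ≈ 5.3333)
s(q, I) = 171 (s(q, I) = -27 + 9*(-11*(-2)) = -27 + 9*22 = -27 + 198 = 171)
16*(79 - 296) - (-108816 - s(V, 198)) = 16*(79 - 296) - (-108816 - 1*171) = 16*(-217) - (-108816 - 171) = -3472 - 1*(-108987) = -3472 + 108987 = 105515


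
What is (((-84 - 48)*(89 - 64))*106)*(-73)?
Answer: 25535400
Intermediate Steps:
(((-84 - 48)*(89 - 64))*106)*(-73) = (-132*25*106)*(-73) = -3300*106*(-73) = -349800*(-73) = 25535400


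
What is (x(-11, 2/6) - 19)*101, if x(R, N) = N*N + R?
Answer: -27169/9 ≈ -3018.8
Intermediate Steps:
x(R, N) = R + N² (x(R, N) = N² + R = R + N²)
(x(-11, 2/6) - 19)*101 = ((-11 + (2/6)²) - 19)*101 = ((-11 + (2*(⅙))²) - 19)*101 = ((-11 + (⅓)²) - 19)*101 = ((-11 + ⅑) - 19)*101 = (-98/9 - 19)*101 = -269/9*101 = -27169/9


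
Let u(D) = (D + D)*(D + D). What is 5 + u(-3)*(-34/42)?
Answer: -169/7 ≈ -24.143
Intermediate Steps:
u(D) = 4*D**2 (u(D) = (2*D)*(2*D) = 4*D**2)
5 + u(-3)*(-34/42) = 5 + (4*(-3)**2)*(-34/42) = 5 + (4*9)*(-34*1/42) = 5 + 36*(-17/21) = 5 - 204/7 = -169/7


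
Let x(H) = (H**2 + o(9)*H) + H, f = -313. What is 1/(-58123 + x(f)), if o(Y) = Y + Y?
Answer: 1/33899 ≈ 2.9499e-5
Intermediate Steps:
o(Y) = 2*Y
x(H) = H**2 + 19*H (x(H) = (H**2 + (2*9)*H) + H = (H**2 + 18*H) + H = H**2 + 19*H)
1/(-58123 + x(f)) = 1/(-58123 - 313*(19 - 313)) = 1/(-58123 - 313*(-294)) = 1/(-58123 + 92022) = 1/33899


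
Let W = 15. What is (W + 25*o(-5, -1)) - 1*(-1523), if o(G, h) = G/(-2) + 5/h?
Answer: 2951/2 ≈ 1475.5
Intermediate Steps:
o(G, h) = 5/h - G/2 (o(G, h) = G*(-½) + 5/h = -G/2 + 5/h = 5/h - G/2)
(W + 25*o(-5, -1)) - 1*(-1523) = (15 + 25*(5/(-1) - ½*(-5))) - 1*(-1523) = (15 + 25*(5*(-1) + 5/2)) + 1523 = (15 + 25*(-5 + 5/2)) + 1523 = (15 + 25*(-5/2)) + 1523 = (15 - 125/2) + 1523 = -95/2 + 1523 = 2951/2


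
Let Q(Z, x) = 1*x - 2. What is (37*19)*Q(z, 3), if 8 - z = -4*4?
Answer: 703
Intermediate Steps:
z = 24 (z = 8 - (-4)*4 = 8 - 1*(-16) = 8 + 16 = 24)
Q(Z, x) = -2 + x (Q(Z, x) = x - 2 = -2 + x)
(37*19)*Q(z, 3) = (37*19)*(-2 + 3) = 703*1 = 703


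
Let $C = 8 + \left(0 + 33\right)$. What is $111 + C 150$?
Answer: $6261$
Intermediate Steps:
$C = 41$ ($C = 8 + 33 = 41$)
$111 + C 150 = 111 + 41 \cdot 150 = 111 + 6150 = 6261$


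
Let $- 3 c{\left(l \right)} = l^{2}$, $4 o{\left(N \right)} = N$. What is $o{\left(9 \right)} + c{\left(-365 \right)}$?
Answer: $- \frac{532873}{12} \approx -44406.0$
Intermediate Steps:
$o{\left(N \right)} = \frac{N}{4}$
$c{\left(l \right)} = - \frac{l^{2}}{3}$
$o{\left(9 \right)} + c{\left(-365 \right)} = \frac{1}{4} \cdot 9 - \frac{\left(-365\right)^{2}}{3} = \frac{9}{4} - \frac{133225}{3} = - \frac{532873}{12}$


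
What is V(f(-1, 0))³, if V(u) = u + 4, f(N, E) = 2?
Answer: 216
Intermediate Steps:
V(u) = 4 + u
V(f(-1, 0))³ = (4 + 2)³ = 6³ = 216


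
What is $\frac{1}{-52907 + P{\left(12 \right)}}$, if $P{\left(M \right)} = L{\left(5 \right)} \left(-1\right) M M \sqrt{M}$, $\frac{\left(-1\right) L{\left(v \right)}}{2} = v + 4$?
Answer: $- \frac{52907}{2718529081} - \frac{5184 \sqrt{3}}{2718529081} \approx -2.2764 \cdot 10^{-5}$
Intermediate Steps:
$L{\left(v \right)} = -8 - 2 v$ ($L{\left(v \right)} = - 2 \left(v + 4\right) = - 2 \left(4 + v\right) = -8 - 2 v$)
$P{\left(M \right)} = 18 M^{\frac{5}{2}}$ ($P{\left(M \right)} = \left(-8 - 10\right) \left(-1\right) M M \sqrt{M} = \left(-18\right) \left(-1\right) M M \sqrt{M} = 18 M M \sqrt{M} = 18 M^{2} \sqrt{M} = 18 M^{\frac{5}{2}}$)
$\frac{1}{-52907 + P{\left(12 \right)}} = \frac{1}{-52907 + 18 \cdot 12^{\frac{5}{2}}} = \frac{1}{-52907 + 18 \cdot 288 \sqrt{3}} = \frac{1}{-52907 + 5184 \sqrt{3}}$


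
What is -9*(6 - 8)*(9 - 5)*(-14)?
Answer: -1008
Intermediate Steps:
-9*(6 - 8)*(9 - 5)*(-14) = -(-18)*4*(-14) = -9*(-8)*(-14) = 72*(-14) = -1008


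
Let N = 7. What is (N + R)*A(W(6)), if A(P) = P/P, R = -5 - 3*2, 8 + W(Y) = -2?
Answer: -4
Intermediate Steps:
W(Y) = -10 (W(Y) = -8 - 2 = -10)
R = -11 (R = -5 - 6 = -11)
A(P) = 1
(N + R)*A(W(6)) = (7 - 11)*1 = -4*1 = -4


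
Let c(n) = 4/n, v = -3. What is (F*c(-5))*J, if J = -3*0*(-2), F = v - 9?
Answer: 0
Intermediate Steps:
F = -12 (F = -3 - 9 = -12)
J = 0 (J = 0*(-2) = 0)
(F*c(-5))*J = -48/(-5)*0 = -48*(-1)/5*0 = -12*(-4/5)*0 = (48/5)*0 = 0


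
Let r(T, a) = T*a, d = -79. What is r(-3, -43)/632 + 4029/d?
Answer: -32103/632 ≈ -50.796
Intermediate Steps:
r(-3, -43)/632 + 4029/d = -3*(-43)/632 + 4029/(-79) = 129*(1/632) + 4029*(-1/79) = 129/632 - 51 = -32103/632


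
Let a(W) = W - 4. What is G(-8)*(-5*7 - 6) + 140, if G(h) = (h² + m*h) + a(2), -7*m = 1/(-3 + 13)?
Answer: -84234/35 ≈ -2406.7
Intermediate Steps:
m = -1/70 (m = -1/(7*(-3 + 13)) = -⅐/10 = -⅐*⅒ = -1/70 ≈ -0.014286)
a(W) = -4 + W
G(h) = -2 + h² - h/70 (G(h) = (h² - h/70) + (-4 + 2) = (h² - h/70) - 2 = -2 + h² - h/70)
G(-8)*(-5*7 - 6) + 140 = (-2 + (-8)² - 1/70*(-8))*(-5*7 - 6) + 140 = (-2 + 64 + 4/35)*(-35 - 6) + 140 = (2174/35)*(-41) + 140 = -89134/35 + 140 = -84234/35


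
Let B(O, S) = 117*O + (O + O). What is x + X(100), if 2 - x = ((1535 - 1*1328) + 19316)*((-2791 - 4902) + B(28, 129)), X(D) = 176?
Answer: 85139981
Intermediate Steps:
B(O, S) = 119*O (B(O, S) = 117*O + 2*O = 119*O)
x = 85139805 (x = 2 - ((1535 - 1*1328) + 19316)*((-2791 - 4902) + 119*28) = 2 - ((1535 - 1328) + 19316)*(-7693 + 3332) = 2 - (207 + 19316)*(-4361) = 2 - 19523*(-4361) = 2 - 1*(-85139803) = 2 + 85139803 = 85139805)
x + X(100) = 85139805 + 176 = 85139981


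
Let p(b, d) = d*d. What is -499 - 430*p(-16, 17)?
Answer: -124769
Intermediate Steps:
p(b, d) = d**2
-499 - 430*p(-16, 17) = -499 - 430*17**2 = -499 - 430*289 = -499 - 124270 = -124769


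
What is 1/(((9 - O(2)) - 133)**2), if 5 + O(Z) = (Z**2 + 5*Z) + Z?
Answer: 1/18225 ≈ 5.4870e-5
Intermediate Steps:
O(Z) = -5 + Z**2 + 6*Z (O(Z) = -5 + ((Z**2 + 5*Z) + Z) = -5 + (Z**2 + 6*Z) = -5 + Z**2 + 6*Z)
1/(((9 - O(2)) - 133)**2) = 1/(((9 - (-5 + 2**2 + 6*2)) - 133)**2) = 1/(((9 - (-5 + 4 + 12)) - 133)**2) = 1/(((9 - 1*11) - 133)**2) = 1/(((9 - 11) - 133)**2) = 1/((-2 - 133)**2) = 1/((-135)**2) = 1/18225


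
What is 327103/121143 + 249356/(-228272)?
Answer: 1010470957/628489884 ≈ 1.6078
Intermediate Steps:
327103/121143 + 249356/(-228272) = 327103*(1/121143) + 249356*(-1/228272) = 327103/121143 - 62339/57068 = 1010470957/628489884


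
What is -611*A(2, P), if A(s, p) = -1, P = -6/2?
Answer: 611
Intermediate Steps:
P = -3 (P = -6*1/2 = -3)
-611*A(2, P) = -611*(-1) = 611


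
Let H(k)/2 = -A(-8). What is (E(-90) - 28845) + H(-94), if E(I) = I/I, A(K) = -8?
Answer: -28828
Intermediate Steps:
E(I) = 1
H(k) = 16 (H(k) = 2*(-1*(-8)) = 2*8 = 16)
(E(-90) - 28845) + H(-94) = (1 - 28845) + 16 = -28844 + 16 = -28828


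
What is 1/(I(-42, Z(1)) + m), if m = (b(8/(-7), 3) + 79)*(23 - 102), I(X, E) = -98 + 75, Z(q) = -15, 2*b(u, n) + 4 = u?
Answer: -7/42426 ≈ -0.00016499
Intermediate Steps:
b(u, n) = -2 + u/2
I(X, E) = -23
m = -42265/7 (m = ((-2 + (8/(-7))/2) + 79)*(23 - 102) = ((-2 + (8*(-⅐))/2) + 79)*(-79) = ((-2 + (½)*(-8/7)) + 79)*(-79) = ((-2 - 4/7) + 79)*(-79) = (-18/7 + 79)*(-79) = (535/7)*(-79) = -42265/7 ≈ -6037.9)
1/(I(-42, Z(1)) + m) = 1/(-23 - 42265/7) = 1/(-42426/7) = -7/42426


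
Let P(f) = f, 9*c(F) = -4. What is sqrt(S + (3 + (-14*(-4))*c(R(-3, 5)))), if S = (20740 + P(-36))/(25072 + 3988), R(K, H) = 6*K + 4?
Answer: I*sqrt(10059271565)/21795 ≈ 4.6018*I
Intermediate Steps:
R(K, H) = 4 + 6*K
c(F) = -4/9 (c(F) = (1/9)*(-4) = -4/9)
S = 5176/7265 (S = (20740 - 36)/(25072 + 3988) = 20704/29060 = 20704*(1/29060) = 5176/7265 ≈ 0.71246)
sqrt(S + (3 + (-14*(-4))*c(R(-3, 5)))) = sqrt(5176/7265 + (3 - 14*(-4)*(-4/9))) = sqrt(5176/7265 + (3 + 56*(-4/9))) = sqrt(5176/7265 + (3 - 224/9)) = sqrt(5176/7265 - 197/9) = sqrt(-1384621/65385) = I*sqrt(10059271565)/21795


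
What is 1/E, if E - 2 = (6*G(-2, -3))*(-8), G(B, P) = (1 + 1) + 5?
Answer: -1/334 ≈ -0.0029940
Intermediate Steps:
G(B, P) = 7 (G(B, P) = 2 + 5 = 7)
E = -334 (E = 2 + (6*7)*(-8) = 2 + 42*(-8) = 2 - 336 = -334)
1/E = 1/(-334) = -1/334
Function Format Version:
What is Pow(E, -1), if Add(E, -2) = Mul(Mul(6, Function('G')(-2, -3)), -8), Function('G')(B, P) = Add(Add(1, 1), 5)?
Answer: Rational(-1, 334) ≈ -0.0029940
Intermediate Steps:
Function('G')(B, P) = 7 (Function('G')(B, P) = Add(2, 5) = 7)
E = -334 (E = Add(2, Mul(Mul(6, 7), -8)) = Add(2, Mul(42, -8)) = Add(2, -336) = -334)
Pow(E, -1) = Pow(-334, -1) = Rational(-1, 334)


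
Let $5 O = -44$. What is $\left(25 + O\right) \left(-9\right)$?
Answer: $- \frac{729}{5} \approx -145.8$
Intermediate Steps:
$O = - \frac{44}{5}$ ($O = \frac{1}{5} \left(-44\right) = - \frac{44}{5} \approx -8.8$)
$\left(25 + O\right) \left(-9\right) = \left(25 - \frac{44}{5}\right) \left(-9\right) = \frac{81}{5} \left(-9\right) = - \frac{729}{5}$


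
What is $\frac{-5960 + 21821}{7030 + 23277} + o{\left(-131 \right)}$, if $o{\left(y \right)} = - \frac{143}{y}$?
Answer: $\frac{6411692}{3970217} \approx 1.6149$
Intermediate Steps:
$\frac{-5960 + 21821}{7030 + 23277} + o{\left(-131 \right)} = \frac{-5960 + 21821}{7030 + 23277} - \frac{143}{-131} = \frac{15861}{30307} - - \frac{143}{131} = 15861 \cdot \frac{1}{30307} + \frac{143}{131} = \frac{15861}{30307} + \frac{143}{131} = \frac{6411692}{3970217}$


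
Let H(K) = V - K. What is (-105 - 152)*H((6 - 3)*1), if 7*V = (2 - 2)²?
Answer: 771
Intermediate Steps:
V = 0 (V = (2 - 2)²/7 = (⅐)*0² = (⅐)*0 = 0)
H(K) = -K (H(K) = 0 - K = -K)
(-105 - 152)*H((6 - 3)*1) = (-105 - 152)*(-(6 - 3)) = -(-257)*3*1 = -(-257)*3 = -257*(-3) = 771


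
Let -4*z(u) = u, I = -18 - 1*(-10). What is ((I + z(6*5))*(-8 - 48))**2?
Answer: 753424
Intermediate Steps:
I = -8 (I = -18 + 10 = -8)
z(u) = -u/4
((I + z(6*5))*(-8 - 48))**2 = ((-8 - 3*5/2)*(-8 - 48))**2 = ((-8 - 1/4*30)*(-56))**2 = ((-8 - 15/2)*(-56))**2 = (-31/2*(-56))**2 = 868**2 = 753424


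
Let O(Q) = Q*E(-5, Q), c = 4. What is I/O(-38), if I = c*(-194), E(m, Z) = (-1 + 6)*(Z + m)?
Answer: -388/4085 ≈ -0.094982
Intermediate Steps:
E(m, Z) = 5*Z + 5*m (E(m, Z) = 5*(Z + m) = 5*Z + 5*m)
O(Q) = Q*(-25 + 5*Q) (O(Q) = Q*(5*Q + 5*(-5)) = Q*(5*Q - 25) = Q*(-25 + 5*Q))
I = -776 (I = 4*(-194) = -776)
I/O(-38) = -776*(-1/(190*(-5 - 38))) = -776/(5*(-38)*(-43)) = -776/8170 = -776*1/8170 = -388/4085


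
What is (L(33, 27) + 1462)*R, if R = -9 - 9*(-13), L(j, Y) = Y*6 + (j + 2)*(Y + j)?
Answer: 402192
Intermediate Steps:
L(j, Y) = 6*Y + (2 + j)*(Y + j)
R = 108 (R = -9 + 117 = 108)
(L(33, 27) + 1462)*R = ((33² + 2*33 + 8*27 + 27*33) + 1462)*108 = ((1089 + 66 + 216 + 891) + 1462)*108 = (2262 + 1462)*108 = 3724*108 = 402192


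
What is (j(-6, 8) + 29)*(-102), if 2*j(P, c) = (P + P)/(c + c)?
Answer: -11679/4 ≈ -2919.8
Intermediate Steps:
j(P, c) = P/(2*c) (j(P, c) = ((P + P)/(c + c))/2 = ((2*P)/((2*c)))/2 = ((2*P)*(1/(2*c)))/2 = (P/c)/2 = P/(2*c))
(j(-6, 8) + 29)*(-102) = ((½)*(-6)/8 + 29)*(-102) = ((½)*(-6)*(⅛) + 29)*(-102) = (-3/8 + 29)*(-102) = (229/8)*(-102) = -11679/4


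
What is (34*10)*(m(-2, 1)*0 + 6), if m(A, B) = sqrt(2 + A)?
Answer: 2040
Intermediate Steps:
(34*10)*(m(-2, 1)*0 + 6) = (34*10)*(sqrt(2 - 2)*0 + 6) = 340*(sqrt(0)*0 + 6) = 340*(0*0 + 6) = 340*(0 + 6) = 340*6 = 2040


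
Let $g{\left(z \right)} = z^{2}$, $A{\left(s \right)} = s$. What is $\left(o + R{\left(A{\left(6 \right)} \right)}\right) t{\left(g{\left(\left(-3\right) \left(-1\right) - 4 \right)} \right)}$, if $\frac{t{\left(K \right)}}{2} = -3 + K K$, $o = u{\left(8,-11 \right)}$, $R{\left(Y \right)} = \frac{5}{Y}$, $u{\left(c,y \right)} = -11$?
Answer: $\frac{122}{3} \approx 40.667$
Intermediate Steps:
$o = -11$
$t{\left(K \right)} = -6 + 2 K^{2}$ ($t{\left(K \right)} = 2 \left(-3 + K K\right) = 2 \left(-3 + K^{2}\right) = -6 + 2 K^{2}$)
$\left(o + R{\left(A{\left(6 \right)} \right)}\right) t{\left(g{\left(\left(-3\right) \left(-1\right) - 4 \right)} \right)} = \left(-11 + \frac{5}{6}\right) \left(-6 + 2 \left(\left(\left(-3\right) \left(-1\right) - 4\right)^{2}\right)^{2}\right) = \left(-11 + 5 \cdot \frac{1}{6}\right) \left(-6 + 2 \left(\left(3 - 4\right)^{2}\right)^{2}\right) = \left(-11 + \frac{5}{6}\right) \left(-6 + 2 \left(\left(-1\right)^{2}\right)^{2}\right) = - \frac{61 \left(-6 + 2 \cdot 1^{2}\right)}{6} = - \frac{61 \left(-6 + 2 \cdot 1\right)}{6} = - \frac{61 \left(-6 + 2\right)}{6} = \left(- \frac{61}{6}\right) \left(-4\right) = \frac{122}{3}$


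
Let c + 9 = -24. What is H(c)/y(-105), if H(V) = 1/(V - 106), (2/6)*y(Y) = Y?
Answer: 1/43785 ≈ 2.2839e-5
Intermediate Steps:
c = -33 (c = -9 - 24 = -33)
y(Y) = 3*Y
H(V) = 1/(-106 + V)
H(c)/y(-105) = 1/((-106 - 33)*((3*(-105)))) = 1/(-139*(-315)) = -1/139*(-1/315) = 1/43785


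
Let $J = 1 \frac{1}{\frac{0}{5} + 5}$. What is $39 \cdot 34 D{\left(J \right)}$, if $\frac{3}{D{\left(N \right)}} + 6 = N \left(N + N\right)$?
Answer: $- \frac{49725}{74} \approx -671.96$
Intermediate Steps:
$J = \frac{1}{5}$ ($J = 1 \frac{1}{0 \cdot \frac{1}{5} + 5} = 1 \frac{1}{0 + 5} = 1 \cdot \frac{1}{5} = \frac{1}{5} \approx 0.2$)
$D{\left(N \right)} = \frac{3}{-6 + 2 N^{2}}$ ($D{\left(N \right)} = \frac{3}{-6 + N \left(N + N\right)} = \frac{3}{-6 + N 2 N} = \frac{3}{-6 + 2 N^{2}}$)
$39 \cdot 34 D{\left(J \right)} = 39 \cdot 34 \frac{3}{2 \left(-3 + \left(\frac{1}{5}\right)^{2}\right)} = 1326 \frac{3}{2 \left(-3 + \frac{1}{25}\right)} = 1326 \frac{3}{2 \left(- \frac{74}{25}\right)} = 1326 \cdot \frac{3}{2} \left(- \frac{25}{74}\right) = 1326 \left(- \frac{75}{148}\right) = - \frac{49725}{74}$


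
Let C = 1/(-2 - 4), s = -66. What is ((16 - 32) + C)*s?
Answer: 1067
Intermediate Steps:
C = -1/6 (C = 1/(-6) = -1/6 ≈ -0.16667)
((16 - 32) + C)*s = ((16 - 32) - 1/6)*(-66) = (-16 - 1/6)*(-66) = -97/6*(-66) = 1067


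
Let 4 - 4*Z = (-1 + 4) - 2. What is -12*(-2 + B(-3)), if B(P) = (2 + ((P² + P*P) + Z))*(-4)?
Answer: 1020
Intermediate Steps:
Z = ¾ (Z = 1 - ((-1 + 4) - 2)/4 = 1 - (3 - 2)/4 = 1 - ¼*1 = 1 - ¼ = ¾ ≈ 0.75000)
B(P) = -11 - 8*P² (B(P) = (2 + ((P² + P*P) + ¾))*(-4) = (2 + ((P² + P²) + ¾))*(-4) = (2 + (2*P² + ¾))*(-4) = (2 + (¾ + 2*P²))*(-4) = (11/4 + 2*P²)*(-4) = -11 - 8*P²)
-12*(-2 + B(-3)) = -12*(-2 + (-11 - 8*(-3)²)) = -12*(-2 + (-11 - 8*9)) = -12*(-2 + (-11 - 72)) = -12*(-2 - 83) = -12*(-85) = 1020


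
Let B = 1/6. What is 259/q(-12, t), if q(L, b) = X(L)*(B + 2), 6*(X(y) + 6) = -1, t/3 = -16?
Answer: -252/13 ≈ -19.385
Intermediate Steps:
t = -48 (t = 3*(-16) = -48)
X(y) = -37/6 (X(y) = -6 + (⅙)*(-1) = -6 - ⅙ = -37/6)
B = ⅙ ≈ 0.16667
q(L, b) = -481/36 (q(L, b) = -37*(⅙ + 2)/6 = -37/6*13/6 = -481/36)
259/q(-12, t) = 259/(-481/36) = 259*(-36/481) = -252/13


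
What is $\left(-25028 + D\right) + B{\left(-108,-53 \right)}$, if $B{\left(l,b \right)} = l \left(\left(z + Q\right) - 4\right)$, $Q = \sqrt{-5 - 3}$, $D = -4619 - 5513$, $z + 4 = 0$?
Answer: $-34296 - 216 i \sqrt{2} \approx -34296.0 - 305.47 i$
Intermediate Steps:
$z = -4$ ($z = -4 + 0 = -4$)
$D = -10132$ ($D = -4619 - 5513 = -10132$)
$Q = 2 i \sqrt{2}$ ($Q = \sqrt{-8} = 2 i \sqrt{2} \approx 2.8284 i$)
$B{\left(l,b \right)} = l \left(-8 + 2 i \sqrt{2}\right)$ ($B{\left(l,b \right)} = l \left(\left(-4 + 2 i \sqrt{2}\right) - 4\right) = l \left(-8 + 2 i \sqrt{2}\right)$)
$\left(-25028 + D\right) + B{\left(-108,-53 \right)} = \left(-25028 - 10132\right) + 2 \left(-108\right) \left(-4 + i \sqrt{2}\right) = -35160 + \left(864 - 216 i \sqrt{2}\right) = -34296 - 216 i \sqrt{2}$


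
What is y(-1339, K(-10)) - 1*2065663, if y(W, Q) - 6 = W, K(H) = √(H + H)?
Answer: -2066996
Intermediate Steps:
K(H) = √2*√H (K(H) = √(2*H) = √2*√H)
y(W, Q) = 6 + W
y(-1339, K(-10)) - 1*2065663 = (6 - 1339) - 1*2065663 = -1333 - 2065663 = -2066996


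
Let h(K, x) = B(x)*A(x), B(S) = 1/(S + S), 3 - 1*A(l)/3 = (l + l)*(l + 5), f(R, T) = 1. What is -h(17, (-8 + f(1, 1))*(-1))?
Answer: 495/14 ≈ 35.357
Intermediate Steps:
A(l) = 9 - 6*l*(5 + l) (A(l) = 9 - 3*(l + l)*(l + 5) = 9 - 3*2*l*(5 + l) = 9 - 6*l*(5 + l))
B(S) = 1/(2*S)
h(K, x) = (9 - 30*x - 6*x²)/(2*x) (h(K, x) = (1/(2*x))*(9 - 30*x - 6*x²) = (9 - 30*x - 6*x²)/(2*x))
-h(17, (-8 + f(1, 1))*(-1)) = -(-15 - 3*(-8 + 1)*(-1) + 9/(2*(((-8 + 1)*(-1))))) = -(-15 - (-21)*(-1) + 9/(2*((-7*(-1))))) = -(-15 - 3*7 + (9/2)/7) = -(-15 - 21 + (9/2)*(⅐)) = -(-15 - 21 + 9/14) = -1*(-495/14) = 495/14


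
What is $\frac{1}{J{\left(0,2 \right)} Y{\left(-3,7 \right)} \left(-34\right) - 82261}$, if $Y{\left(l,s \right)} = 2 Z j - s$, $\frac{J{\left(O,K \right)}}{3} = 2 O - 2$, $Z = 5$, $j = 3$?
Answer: $- \frac{1}{77569} \approx -1.2892 \cdot 10^{-5}$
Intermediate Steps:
$J{\left(O,K \right)} = -6 + 6 O$ ($J{\left(O,K \right)} = 3 \left(2 O - 2\right) = 3 \left(-2 + 2 O\right) = -6 + 6 O$)
$Y{\left(l,s \right)} = 30 - s$ ($Y{\left(l,s \right)} = 2 \cdot 5 \cdot 3 - s = 10 \cdot 3 - s = 30 - s$)
$\frac{1}{J{\left(0,2 \right)} Y{\left(-3,7 \right)} \left(-34\right) - 82261} = \frac{1}{\left(-6 + 6 \cdot 0\right) \left(30 - 7\right) \left(-34\right) - 82261} = \frac{1}{\left(-6 + 0\right) \left(30 - 7\right) \left(-34\right) - 82261} = \frac{1}{\left(-6\right) 23 \left(-34\right) - 82261} = \frac{1}{\left(-138\right) \left(-34\right) - 82261} = \frac{1}{4692 - 82261} = \frac{1}{-77569} = - \frac{1}{77569}$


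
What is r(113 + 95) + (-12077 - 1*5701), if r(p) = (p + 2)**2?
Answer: 26322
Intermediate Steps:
r(p) = (2 + p)**2
r(113 + 95) + (-12077 - 1*5701) = (2 + (113 + 95))**2 + (-12077 - 1*5701) = (2 + 208)**2 + (-12077 - 5701) = 210**2 - 17778 = 44100 - 17778 = 26322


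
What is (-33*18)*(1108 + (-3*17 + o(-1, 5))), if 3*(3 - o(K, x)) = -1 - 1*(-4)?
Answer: -629046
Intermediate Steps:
o(K, x) = 2 (o(K, x) = 3 - (-1 - 1*(-4))/3 = 3 - (-1 + 4)/3 = 3 - ⅓*3 = 3 - 1 = 2)
(-33*18)*(1108 + (-3*17 + o(-1, 5))) = (-33*18)*(1108 + (-3*17 + 2)) = -594*(1108 + (-51 + 2)) = -594*(1108 - 49) = -594*1059 = -629046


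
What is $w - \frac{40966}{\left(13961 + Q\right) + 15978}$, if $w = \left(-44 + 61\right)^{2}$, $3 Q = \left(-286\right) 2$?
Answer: $\frac{25668907}{89245} \approx 287.62$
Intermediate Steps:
$Q = - \frac{572}{3}$ ($Q = \frac{\left(-286\right) 2}{3} = \frac{1}{3} \left(-572\right) = - \frac{572}{3} \approx -190.67$)
$w = 289$ ($w = 17^{2} = 289$)
$w - \frac{40966}{\left(13961 + Q\right) + 15978} = 289 - \frac{40966}{\left(13961 - \frac{572}{3}\right) + 15978} = 289 - \frac{40966}{\frac{41311}{3} + 15978} = 289 - \frac{40966}{\frac{89245}{3}} = 289 - 40966 \cdot \frac{3}{89245} = 289 - \frac{122898}{89245} = \frac{25668907}{89245}$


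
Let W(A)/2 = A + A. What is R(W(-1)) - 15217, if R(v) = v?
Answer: -15221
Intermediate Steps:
W(A) = 4*A (W(A) = 2*(A + A) = 2*(2*A) = 4*A)
R(W(-1)) - 15217 = 4*(-1) - 15217 = -4 - 15217 = -15221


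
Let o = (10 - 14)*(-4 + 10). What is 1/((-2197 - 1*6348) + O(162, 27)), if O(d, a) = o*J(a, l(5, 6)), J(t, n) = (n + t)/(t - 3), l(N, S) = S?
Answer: -1/8578 ≈ -0.00011658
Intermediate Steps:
o = -24 (o = -4*6 = -24)
J(t, n) = (n + t)/(-3 + t)
O(d, a) = -24*(6 + a)/(-3 + a)
1/((-2197 - 1*6348) + O(162, 27)) = 1/((-2197 - 1*6348) + 24*(-6 - 1*27)/(-3 + 27)) = 1/((-2197 - 6348) + 24*(-6 - 27)/24) = 1/(-8545 + 24*(1/24)*(-33)) = 1/(-8545 - 33) = 1/(-8578) = -1/8578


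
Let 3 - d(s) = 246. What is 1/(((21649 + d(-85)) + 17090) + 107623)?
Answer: 1/146119 ≈ 6.8437e-6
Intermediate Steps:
d(s) = -243 (d(s) = 3 - 1*246 = 3 - 246 = -243)
1/(((21649 + d(-85)) + 17090) + 107623) = 1/(((21649 - 243) + 17090) + 107623) = 1/((21406 + 17090) + 107623) = 1/(38496 + 107623) = 1/146119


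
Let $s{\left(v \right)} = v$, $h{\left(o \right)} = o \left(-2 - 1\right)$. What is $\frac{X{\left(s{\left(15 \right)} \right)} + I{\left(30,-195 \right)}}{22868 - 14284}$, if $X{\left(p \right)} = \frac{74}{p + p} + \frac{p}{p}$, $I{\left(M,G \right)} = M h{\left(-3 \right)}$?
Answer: $\frac{2051}{64380} \approx 0.031858$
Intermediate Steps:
$h{\left(o \right)} = - 3 o$ ($h{\left(o \right)} = o \left(-3\right) = - 3 o$)
$I{\left(M,G \right)} = 9 M$ ($I{\left(M,G \right)} = M \left(\left(-3\right) \left(-3\right)\right) = M 9 = 9 M$)
$X{\left(p \right)} = 1 + \frac{37}{p}$ ($X{\left(p \right)} = \frac{74}{2 p} + 1 = 74 \frac{1}{2 p} + 1 = \frac{37}{p} + 1 = 1 + \frac{37}{p}$)
$\frac{X{\left(s{\left(15 \right)} \right)} + I{\left(30,-195 \right)}}{22868 - 14284} = \frac{\frac{37 + 15}{15} + 9 \cdot 30}{22868 - 14284} = \frac{\frac{1}{15} \cdot 52 + 270}{8584} = \left(\frac{52}{15} + 270\right) \frac{1}{8584} = \frac{4102}{15} \cdot \frac{1}{8584} = \frac{2051}{64380}$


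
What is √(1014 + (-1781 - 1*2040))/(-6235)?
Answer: -I*√2807/6235 ≈ -0.0084974*I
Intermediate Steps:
√(1014 + (-1781 - 1*2040))/(-6235) = √(1014 + (-1781 - 2040))*(-1/6235) = √(1014 - 3821)*(-1/6235) = √(-2807)*(-1/6235) = (I*√2807)*(-1/6235) = -I*√2807/6235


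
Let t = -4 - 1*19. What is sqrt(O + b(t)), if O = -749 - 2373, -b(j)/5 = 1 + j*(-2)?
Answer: 3*I*sqrt(373) ≈ 57.94*I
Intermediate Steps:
t = -23 (t = -4 - 19 = -23)
b(j) = -5 + 10*j (b(j) = -5*(1 + j*(-2)) = -5*(1 - 2*j) = -5 + 10*j)
O = -3122
sqrt(O + b(t)) = sqrt(-3122 + (-5 + 10*(-23))) = sqrt(-3122 + (-5 - 230)) = sqrt(-3122 - 235) = sqrt(-3357) = 3*I*sqrt(373)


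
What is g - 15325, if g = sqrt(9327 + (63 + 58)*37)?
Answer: -15325 + 2*sqrt(3451) ≈ -15208.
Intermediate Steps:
g = 2*sqrt(3451) (g = sqrt(9327 + 121*37) = sqrt(9327 + 4477) = sqrt(13804) = 2*sqrt(3451) ≈ 117.49)
g - 15325 = 2*sqrt(3451) - 15325 = -15325 + 2*sqrt(3451)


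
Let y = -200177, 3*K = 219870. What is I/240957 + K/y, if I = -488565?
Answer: -12828801615/5359338821 ≈ -2.3937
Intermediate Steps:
K = 73290 (K = (⅓)*219870 = 73290)
I/240957 + K/y = -488565/240957 + 73290/(-200177) = -488565*1/240957 + 73290*(-1/200177) = -54285/26773 - 73290/200177 = -12828801615/5359338821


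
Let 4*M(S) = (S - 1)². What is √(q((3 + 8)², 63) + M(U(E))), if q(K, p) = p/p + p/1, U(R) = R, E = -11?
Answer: 10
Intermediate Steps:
q(K, p) = 1 + p (q(K, p) = 1 + p*1 = 1 + p)
M(S) = (-1 + S)²/4 (M(S) = (S - 1)²/4 = (-1 + S)²/4)
√(q((3 + 8)², 63) + M(U(E))) = √((1 + 63) + (-1 - 11)²/4) = √(64 + (¼)*(-12)²) = √(64 + (¼)*144) = √(64 + 36) = √100 = 10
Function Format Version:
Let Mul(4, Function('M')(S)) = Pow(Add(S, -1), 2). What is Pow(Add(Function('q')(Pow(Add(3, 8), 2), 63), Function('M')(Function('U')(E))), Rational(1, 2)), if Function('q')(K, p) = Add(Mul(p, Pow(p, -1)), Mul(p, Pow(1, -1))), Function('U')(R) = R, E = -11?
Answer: 10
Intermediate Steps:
Function('q')(K, p) = Add(1, p) (Function('q')(K, p) = Add(1, Mul(p, 1)) = Add(1, p))
Function('M')(S) = Mul(Rational(1, 4), Pow(Add(-1, S), 2)) (Function('M')(S) = Mul(Rational(1, 4), Pow(Add(S, -1), 2)) = Mul(Rational(1, 4), Pow(Add(-1, S), 2)))
Pow(Add(Function('q')(Pow(Add(3, 8), 2), 63), Function('M')(Function('U')(E))), Rational(1, 2)) = Pow(Add(Add(1, 63), Mul(Rational(1, 4), Pow(Add(-1, -11), 2))), Rational(1, 2)) = Pow(Add(64, Mul(Rational(1, 4), Pow(-12, 2))), Rational(1, 2)) = Pow(Add(64, Mul(Rational(1, 4), 144)), Rational(1, 2)) = Pow(Add(64, 36), Rational(1, 2)) = Pow(100, Rational(1, 2)) = 10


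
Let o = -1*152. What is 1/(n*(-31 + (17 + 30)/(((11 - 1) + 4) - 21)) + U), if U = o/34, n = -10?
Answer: 119/44348 ≈ 0.0026833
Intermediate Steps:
o = -152
U = -76/17 (U = -152/34 = -152*1/34 = -76/17 ≈ -4.4706)
1/(n*(-31 + (17 + 30)/(((11 - 1) + 4) - 21)) + U) = 1/(-10*(-31 + (17 + 30)/(((11 - 1) + 4) - 21)) - 76/17) = 1/(-10*(-31 + 47/((10 + 4) - 21)) - 76/17) = 1/(-10*(-31 + 47/(14 - 21)) - 76/17) = 1/(-10*(-31 + 47/(-7)) - 76/17) = 1/(-10*(-31 + 47*(-⅐)) - 76/17) = 1/(-10*(-31 - 47/7) - 76/17) = 1/(-10*(-264/7) - 76/17) = 1/(2640/7 - 76/17) = 1/(44348/119) = 119/44348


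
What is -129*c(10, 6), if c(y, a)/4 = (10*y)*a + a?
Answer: -312696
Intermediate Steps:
c(y, a) = 4*a + 40*a*y (c(y, a) = 4*((10*y)*a + a) = 4*(10*a*y + a) = 4*(a + 10*a*y) = 4*a + 40*a*y)
-129*c(10, 6) = -516*6*(1 + 10*10) = -516*6*(1 + 100) = -516*6*101 = -129*2424 = -312696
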